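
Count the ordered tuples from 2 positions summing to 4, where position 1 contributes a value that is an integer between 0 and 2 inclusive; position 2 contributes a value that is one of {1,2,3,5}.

The generating function for the choices is (1 + z + z^2)·(z + z^2 + z^3 + z^5); the count is [z^4].
(1 + z + z^2) has coefficients 1,1,1 for degrees 0…2.
(z + z^2 + z^3 + z^5) has coefficients 0,1,1,1,0 for degrees 0…4.
[z^4] = 1·0 + 1·1 + 1·1 = 2.

2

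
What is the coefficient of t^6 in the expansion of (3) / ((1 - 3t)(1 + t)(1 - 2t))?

Partial fractions give a closed form: a_n = (27/4)·3^n + (1/4)·(-1)^n + (-4)·2^n.
At n = 6: a_6 = 4665.

4665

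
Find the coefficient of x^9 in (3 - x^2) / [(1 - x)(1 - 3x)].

The denominator gives the recurrence a_n = 4a_(n−1) − 3a_(n−2) for n ≥ 3; the numerator fixes a_0 = 3, a_1 = 12, a_2 = 38.
Iterating: 3, 12, 38, 116, 350, 1052, 3158, 9476, 28430, 85292, so a_9 = 85292.

85292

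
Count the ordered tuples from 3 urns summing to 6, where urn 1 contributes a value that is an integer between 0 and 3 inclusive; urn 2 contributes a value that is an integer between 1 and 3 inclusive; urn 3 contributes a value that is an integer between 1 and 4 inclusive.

10

The generating function for the choices is (1 + x + x^2 + x^3)·(x + x^2 + x^3)·(x + x^2 + x^3 + x^4); the count is [x^6].
(1 + x + x^2 + x^3) has coefficients 1,1,1,1 for degrees 0…3.
(x + x^2 + x^3) has coefficients 0,1,1,1,0,0,0 for degrees 0…6.
Finally multiplying by (x + x^2 + x^3 + x^4), the product of all factors after the first has coefficients 0,0,1,2,3,3,2 for degrees 0…6.
[x^6] = 1·2 + 1·3 + 1·3 + 1·2 = 10.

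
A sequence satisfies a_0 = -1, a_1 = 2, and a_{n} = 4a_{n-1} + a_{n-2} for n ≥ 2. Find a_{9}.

The ordinary generating function has denominator 1 - 4y - y^2.
Iterating the recurrence: a_0,…,a_{9} = -1, 2, 7, 30, 127, 538, 2279, 9654, 40895, 173234.

173234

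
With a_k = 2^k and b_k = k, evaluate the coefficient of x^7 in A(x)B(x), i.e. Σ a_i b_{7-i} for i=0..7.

Write out a_i and b_{7-i} for i = 0,…,7 and sum the products.
Σ = 1·7 + 2·6 + 4·5 + 8·4 + 16·3 + 32·2 + 64·1 + 128·0 = 247.

247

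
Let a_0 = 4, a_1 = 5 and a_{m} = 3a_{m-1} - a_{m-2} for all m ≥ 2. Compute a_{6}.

The ordinary generating function has denominator 1 - 3z + z^2.
Iterating the recurrence: a_0,…,a_{6} = 4, 5, 11, 28, 73, 191, 500.

500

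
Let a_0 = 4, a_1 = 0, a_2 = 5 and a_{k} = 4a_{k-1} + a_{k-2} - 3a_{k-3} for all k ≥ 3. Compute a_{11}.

The ordinary generating function has denominator 1 - 4t - t^2 + 3t^3.
Iterating the recurrence: a_0,…,a_{11} = 4, 0, 5, 8, 37, 141, 577, 2338, 9506, 38631, 157016, 638177.

638177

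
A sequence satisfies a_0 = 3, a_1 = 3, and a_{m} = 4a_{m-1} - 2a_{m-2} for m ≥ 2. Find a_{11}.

322848

The ordinary generating function has denominator 1 - 4x + 2x^2.
Iterating the recurrence: a_0,…,a_{11} = 3, 3, 6, 18, 60, 204, 696, 2376, 8112, 27696, 94560, 322848.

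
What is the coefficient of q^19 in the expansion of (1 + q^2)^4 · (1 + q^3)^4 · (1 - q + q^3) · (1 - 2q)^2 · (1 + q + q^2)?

86

(1 + q^2)^4 has coefficients 1,0,4,0,6,0,4,0,1 for degrees 0…8.
(1 + q^3)^4 has coefficients 1,0,0,4,0,0,6,0,0,4,0,0,1,0,0,0,0,0,0,0 for degrees 0…19.
Multiplying by (1 - q + q^3) gives running coefficients 1,-1,0,5,-4,0,10,-6,0,10,-4,0,5,-1,0,1,0,0,0,0 for degrees 0…19.
Multiplying by (1 - 2q)^2 gives running coefficients 1,-5,8,1,-24,36,-6,-46,64,-14,-44,56,-11,-21,24,-3,-4,4,0,0 for degrees 0…19.
Finally multiplying by (1 + q + q^2), the product of all factors after the first has coefficients 1,-4,4,4,-15,13,6,-16,12,4,6,-2,1,24,-8,0,17,-3,0,4 for degrees 0…19.
[q^19] = 1·4 + 4·(-3) + 6·0 + 4·24 + 1·(-2) = 86.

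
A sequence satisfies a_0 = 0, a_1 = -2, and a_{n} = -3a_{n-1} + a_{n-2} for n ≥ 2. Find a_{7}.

-2378

The ordinary generating function has denominator 1 + 3t - t^2.
Iterating the recurrence: a_0,…,a_{7} = 0, -2, 6, -20, 66, -218, 720, -2378.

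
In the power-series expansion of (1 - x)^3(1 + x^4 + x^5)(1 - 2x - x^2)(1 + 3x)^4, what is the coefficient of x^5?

240

(1 - x)^3 has coefficients 1,-3,3,-1 for degrees 0…3.
(1 + x^4 + x^5) has coefficients 1,0,0,0,1,1 for degrees 0…5.
Multiplying by (1 - 2x - x^2) gives running coefficients 1,-2,-1,0,1,-1 for degrees 0…5.
Finally multiplying by (1 + 3x)^4, the product of all factors after the first has coefficients 1,10,29,-12,-188,-259 for degrees 0…5.
[x^5] = 1·(-259) − 3·(-188) + 3·(-12) − 1·29 = 240.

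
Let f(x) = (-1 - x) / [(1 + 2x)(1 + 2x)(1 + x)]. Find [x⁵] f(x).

The denominator gives the recurrence a_n = −5a_(n−1) − 8a_(n−2) − 4a_(n−3) for n ≥ 3; the numerator fixes a_0 = -1, a_1 = 4, a_2 = -12.
Iterating: -1, 4, -12, 32, -80, 192, so a_5 = 192.

192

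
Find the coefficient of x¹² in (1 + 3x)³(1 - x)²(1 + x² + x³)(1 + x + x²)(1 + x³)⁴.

-75

(1 + 3x)³ has coefficients 1,9,27,27 for degrees 0…3.
(1 - x)² has coefficients 1,-2,1,0,0,0,0,0,0,0,0,0,0 for degrees 0…12.
Multiplying by (1 + x² + x³) gives running coefficients 1,-2,2,-1,-1,1,0,0,0,0,0,0,0 for degrees 0…12.
Multiplying by (1 + x + x²) gives running coefficients 1,-1,1,-1,0,-1,0,1,0,0,0,0,0 for degrees 0…12.
Finally multiplying by (1 + x³)⁴, the product of all factors after the first has coefficients 1,-1,1,3,-4,3,2,-5,2,-2,0,-2,-3 for degrees 0…12.
[x¹²] = 1·(-3) + 9·(-2) + 27·0 + 27·(-2) = -75.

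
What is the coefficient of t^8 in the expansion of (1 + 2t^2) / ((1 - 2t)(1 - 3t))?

23289

The denominator gives the recurrence a_n = 5a_(n−1) − 6a_(n−2) for n ≥ 3; the numerator fixes a_0 = 1, a_1 = 5, a_2 = 21.
Iterating: 1, 5, 21, 75, 249, 795, 2481, 7635, 23289, so a_8 = 23289.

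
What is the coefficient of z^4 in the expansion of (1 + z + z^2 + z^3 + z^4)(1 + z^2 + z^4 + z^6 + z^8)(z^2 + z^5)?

2

(1 + z + z^2 + z^3 + z^4) has coefficients 1,1,1,1,1 for degrees 0…4.
(1 + z^2 + z^4 + z^6 + z^8) has coefficients 1,0,1,0,1 for degrees 0…4.
Finally multiplying by (z^2 + z^5), the product of all factors after the first has coefficients 0,0,1,0,1 for degrees 0…4.
[z^4] = 1·1 + 1·0 + 1·1 + 1·0 + 1·0 = 2.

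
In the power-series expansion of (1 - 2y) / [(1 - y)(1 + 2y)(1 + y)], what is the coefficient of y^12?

Partial fractions give a closed form: a_n = (-1/6)·1^n + (8/3)·(-2)^n + (-3/2)·(-1)^n.
At n = 12: a_12 = 10921.

10921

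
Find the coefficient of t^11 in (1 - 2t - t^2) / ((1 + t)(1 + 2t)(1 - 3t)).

The denominator gives the recurrence a_n = 7a_(n−2) + 6a_(n−3) for n ≥ 3; the numerator fixes a_0 = 1, a_1 = -2, a_2 = 6.
Iterating: 1, -2, 6, -8, 30, -20, 162, 40, 1014, 1252, 7338, 14848, so a_11 = 14848.

14848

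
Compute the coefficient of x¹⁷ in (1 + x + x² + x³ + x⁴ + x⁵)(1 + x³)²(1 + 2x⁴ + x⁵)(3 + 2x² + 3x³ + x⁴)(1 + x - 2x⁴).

-97

(1 + x + x² + x³ + x⁴ + x⁵) has coefficients 1,1,1,1,1,1 for degrees 0…5.
(1 + x³)² has coefficients 1,0,0,2,0,0,1,0,0,0,0,0,0,0,0,0,0,0 for degrees 0…17.
Multiplying by (1 + 2x⁴ + x⁵) gives running coefficients 1,0,0,2,2,1,1,4,2,0,2,1,0,0,0,0,0,0 for degrees 0…17.
Multiplying by (3 + 2x² + 3x³ + x⁴) gives running coefficients 3,0,2,9,7,7,13,22,13,12,23,13,6,8,5,1,0,0 for degrees 0…17.
Finally multiplying by (1 + x - 2x⁴), the product of all factors after the first has coefficients 3,3,2,11,10,14,16,17,21,11,9,-8,-7,-10,-33,-20,-11,-16 for degrees 0…17.
[x¹⁷] = 1·(-16) + 1·(-11) + 1·(-20) + 1·(-33) + 1·(-10) + 1·(-7) = -97.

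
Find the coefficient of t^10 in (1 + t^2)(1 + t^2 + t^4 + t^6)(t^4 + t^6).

(1 + t^2) has coefficients 1,0,1 for degrees 0…2.
(1 + t^2 + t^4 + t^6) has coefficients 1,0,1,0,1,0,1,0,0,0,0 for degrees 0…10.
Finally multiplying by (t^4 + t^6), the product of all factors after the first has coefficients 0,0,0,0,1,0,2,0,2,0,2 for degrees 0…10.
[t^10] = 1·2 + 1·2 = 4.

4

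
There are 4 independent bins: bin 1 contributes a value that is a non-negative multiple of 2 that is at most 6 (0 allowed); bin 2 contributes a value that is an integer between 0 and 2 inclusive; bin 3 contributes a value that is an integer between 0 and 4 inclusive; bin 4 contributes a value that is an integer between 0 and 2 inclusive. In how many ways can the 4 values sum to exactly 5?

The generating function for the choices is (1 + z² + z⁴ + z⁶)·(1 + z + z²)·(1 + z + z² + z³ + z⁴)·(1 + z + z²); the count is [z⁵].
(1 + z² + z⁴ + z⁶) has coefficients 1,0,1,0,1,0 for degrees 0…5.
(1 + z + z²) has coefficients 1,1,1,0,0,0 for degrees 0…5.
Multiplying by (1 + z + z² + z³ + z⁴) gives running coefficients 1,2,3,3,3,2 for degrees 0…5.
Finally multiplying by (1 + z + z²), the product of all factors after the first has coefficients 1,3,6,8,9,8 for degrees 0…5.
[z⁵] = 1·8 + 1·8 + 1·3 = 19.

19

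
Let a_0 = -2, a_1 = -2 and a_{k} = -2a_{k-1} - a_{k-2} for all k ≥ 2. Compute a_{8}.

The ordinary generating function has denominator 1 + 2x + x^2.
Iterating the recurrence: a_0,…,a_{8} = -2, -2, 6, -10, 14, -18, 22, -26, 30.

30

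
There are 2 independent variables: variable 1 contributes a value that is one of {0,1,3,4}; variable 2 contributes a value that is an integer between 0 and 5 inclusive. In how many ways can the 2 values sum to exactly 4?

4

The generating function for the choices is (1 + q + q³ + q⁴)·(1 + q + q² + q³ + q⁴ + q⁵); the count is [q⁴].
(1 + q + q³ + q⁴) has coefficients 1,1,0,1,1 for degrees 0…4.
(1 + q + q² + q³ + q⁴ + q⁵) has coefficients 1,1,1,1,1 for degrees 0…4.
[q⁴] = 1·1 + 1·1 + 1·1 + 1·1 = 4.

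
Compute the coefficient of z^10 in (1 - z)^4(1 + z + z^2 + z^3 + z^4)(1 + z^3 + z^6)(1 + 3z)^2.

36

(1 - z)^4 has coefficients 1,-4,6,-4,1 for degrees 0…4.
(1 + z + z^2 + z^3 + z^4) has coefficients 1,1,1,1,1,0,0,0,0,0,0 for degrees 0…10.
Multiplying by (1 + z^3 + z^6) gives running coefficients 1,1,1,2,2,1,2,2,1,1,1 for degrees 0…10.
Finally multiplying by (1 + 3z)^2, the product of all factors after the first has coefficients 1,7,16,17,23,31,26,23,31,25,16 for degrees 0…10.
[z^10] = 1·16 − 4·25 + 6·31 − 4·23 + 1·26 = 36.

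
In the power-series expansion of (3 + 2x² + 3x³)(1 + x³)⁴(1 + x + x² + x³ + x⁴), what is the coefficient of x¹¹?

50

(3 + 2x² + 3x³) has coefficients 3,0,2,3 for degrees 0…3.
(1 + x³)⁴ has coefficients 1,0,0,4,0,0,6,0,0,4,0,0 for degrees 0…11.
Finally multiplying by (1 + x + x² + x³ + x⁴), the product of all factors after the first has coefficients 1,1,1,5,5,4,10,10,6,10,10,4 for degrees 0…11.
[x¹¹] = 3·4 + 2·10 + 3·6 = 50.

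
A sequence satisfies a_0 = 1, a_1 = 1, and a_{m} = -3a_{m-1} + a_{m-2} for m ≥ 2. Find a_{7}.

829

The ordinary generating function has denominator 1 + 3x - x^2.
Iterating the recurrence: a_0,…,a_{7} = 1, 1, -2, 7, -23, 76, -251, 829.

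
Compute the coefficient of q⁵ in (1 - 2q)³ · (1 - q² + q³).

(1 - 2q)³ has coefficients 1,-6,12,-8 for degrees 0…3.
(1 - q² + q³) has coefficients 1,0,-1,1,0,0 for degrees 0…5.
[q⁵] = 1·0 − 6·0 + 12·1 − 8·(-1) = 20.

20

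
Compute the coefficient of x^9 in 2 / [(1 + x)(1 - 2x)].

682

The denominator gives the recurrence a_n = a_(n−1) + 2a_(n−2) for n ≥ 2; the numerator fixes a_0 = 2, a_1 = 2.
Iterating: 2, 2, 6, 10, 22, 42, 86, 170, 342, 682, so a_9 = 682.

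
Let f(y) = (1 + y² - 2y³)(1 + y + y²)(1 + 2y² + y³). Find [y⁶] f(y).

-3

(1 + y² - 2y³) has coefficients 1,0,1,-2 for degrees 0…3.
(1 + y + y²) has coefficients 1,1,1,0,0,0,0 for degrees 0…6.
Finally multiplying by (1 + 2y² + y³), the product of all factors after the first has coefficients 1,1,3,3,3,1,0 for degrees 0…6.
[y⁶] = 1·0 + 1·3 − 2·3 = -3.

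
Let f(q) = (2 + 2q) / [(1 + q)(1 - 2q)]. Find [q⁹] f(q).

Partial fractions give a closed form: a_n = (2)·2^n.
At n = 9: a_9 = 1024.

1024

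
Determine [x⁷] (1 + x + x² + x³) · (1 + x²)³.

4

(1 + x + x² + x³) has coefficients 1,1,1,1 for degrees 0…3.
(1 + x²)³ has coefficients 1,0,3,0,3,0,1,0 for degrees 0…7.
[x⁷] = 1·0 + 1·1 + 1·0 + 1·3 = 4.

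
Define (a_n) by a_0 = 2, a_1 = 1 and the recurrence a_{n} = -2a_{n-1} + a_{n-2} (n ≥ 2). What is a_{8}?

-70

The ordinary generating function has denominator 1 + 2x - x^2.
Iterating the recurrence: a_0,…,a_{8} = 2, 1, 0, 1, -2, 5, -12, 29, -70.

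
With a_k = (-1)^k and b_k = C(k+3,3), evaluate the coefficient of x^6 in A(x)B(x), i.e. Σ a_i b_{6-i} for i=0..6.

The convolution is the x^6 coefficient of A(x)B(x).
Σ = 1·84 − 1·56 + 1·35 − 1·20 + 1·10 − 1·4 + 1·1 = 50.

50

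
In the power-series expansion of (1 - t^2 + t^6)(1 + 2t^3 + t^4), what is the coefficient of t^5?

-2

(1 - t^2 + t^6) has coefficients 1,0,-1,0,0,0 for degrees 0…5.
(1 + 2t^3 + t^4) has coefficients 1,0,0,2,1,0 for degrees 0…5.
[t^5] = 1·0 − 1·2 = -2.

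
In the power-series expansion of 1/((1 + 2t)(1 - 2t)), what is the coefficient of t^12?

4096

Partial fractions give a closed form: a_n = (1/2)·(-2)^n + (1/2)·2^n.
At n = 12: a_12 = 4096.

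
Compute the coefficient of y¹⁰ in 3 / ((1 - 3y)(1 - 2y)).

525297

Partial fractions give a closed form: a_n = (9)·3^n + (-6)·2^n.
At n = 10: a_10 = 525297.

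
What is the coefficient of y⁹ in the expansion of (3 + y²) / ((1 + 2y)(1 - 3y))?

36076

The denominator gives the recurrence a_n = a_(n−1) + 6a_(n−2) for n ≥ 3; the numerator fixes a_0 = 3, a_1 = 3, a_2 = 22.
Iterating: 3, 3, 22, 40, 172, 412, 1444, 3916, 12580, 36076, so a_9 = 36076.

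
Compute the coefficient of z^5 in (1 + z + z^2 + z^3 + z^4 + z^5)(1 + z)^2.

4

(1 + z + z^2 + z^3 + z^4 + z^5) has coefficients 1,1,1,1,1,1 for degrees 0…5.
(1 + z)^2 has coefficients 1,2,1,0,0,0 for degrees 0…5.
[z^5] = 1·0 + 1·0 + 1·0 + 1·1 + 1·2 + 1·1 = 4.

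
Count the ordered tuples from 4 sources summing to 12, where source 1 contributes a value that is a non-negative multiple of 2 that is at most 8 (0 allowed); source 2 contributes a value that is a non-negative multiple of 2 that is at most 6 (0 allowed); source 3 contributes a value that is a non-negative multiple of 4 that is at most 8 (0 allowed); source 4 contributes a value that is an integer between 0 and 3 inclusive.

The generating function for the choices is (1 + t² + t⁴ + t⁶ + t⁸)·(1 + t² + t⁴ + t⁶)·(1 + t⁴ + t⁸)·(1 + t + t² + t³); the count is [t¹²].
(1 + t² + t⁴ + t⁶ + t⁸) has coefficients 1,0,1,0,1,0,1,0,1 for degrees 0…8.
(1 + t² + t⁴ + t⁶) has coefficients 1,0,1,0,1,0,1,0,0,0,0,0,0 for degrees 0…12.
Multiplying by (1 + t⁴ + t⁸) gives running coefficients 1,0,1,0,2,0,2,0,2,0,2,0,1 for degrees 0…12.
Finally multiplying by (1 + t + t² + t³), the product of all factors after the first has coefficients 1,1,2,2,3,3,4,4,4,4,4,4,3 for degrees 0…12.
[t¹²] = 1·3 + 1·4 + 1·4 + 1·4 + 1·3 = 18.

18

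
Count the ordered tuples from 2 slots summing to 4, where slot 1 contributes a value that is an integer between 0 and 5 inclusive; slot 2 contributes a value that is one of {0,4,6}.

The generating function for the choices is (1 + y + y^2 + y^3 + y^4 + y^5)·(1 + y^4 + y^6); the count is [y^4].
(1 + y + y^2 + y^3 + y^4 + y^5) has coefficients 1,1,1,1,1 for degrees 0…4.
(1 + y^4 + y^6) has coefficients 1,0,0,0,1 for degrees 0…4.
[y^4] = 1·1 + 1·0 + 1·0 + 1·0 + 1·1 = 2.

2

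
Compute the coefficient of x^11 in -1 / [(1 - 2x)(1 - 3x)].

The denominator gives the recurrence a_n = 5a_(n−1) − 6a_(n−2) for n ≥ 2; the numerator fixes a_0 = -1, a_1 = -5.
Iterating: -1, -5, -19, -65, -211, -665, -2059, -6305, -19171, -58025, -175099, -527345, so a_11 = -527345.

-527345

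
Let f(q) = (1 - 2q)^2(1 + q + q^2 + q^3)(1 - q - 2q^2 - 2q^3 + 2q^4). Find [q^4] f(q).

(1 - 2q)^2 has coefficients 1,-4,4 for degrees 0…2.
(1 + q + q^2 + q^3) has coefficients 1,1,1,1,0 for degrees 0…4.
Finally multiplying by (1 - q - 2q^2 - 2q^3 + 2q^4), the product of all factors after the first has coefficients 1,0,-2,-4,-3 for degrees 0…4.
[q^4] = 1·(-3) − 4·(-4) + 4·(-2) = 5.

5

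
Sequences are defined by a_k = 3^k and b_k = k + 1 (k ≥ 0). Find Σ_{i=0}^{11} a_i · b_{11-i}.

398574

This is [x^11] in the product of the two ordinary generating functions.
Σ = 1·12 + 3·11 + 9·10 + 27·9 + 81·8 + 243·7 + 729·6 + 2187·5 + 6561·4 + 19683·3 + 59049·2 + 177147·1 = 398574.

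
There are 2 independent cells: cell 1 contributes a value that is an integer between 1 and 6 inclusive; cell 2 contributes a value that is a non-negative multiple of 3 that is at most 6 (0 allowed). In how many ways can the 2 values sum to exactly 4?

The generating function for the choices is (y + y^2 + y^3 + y^4 + y^5 + y^6)·(1 + y^3 + y^6); the count is [y^4].
(y + y^2 + y^3 + y^4 + y^5 + y^6) has coefficients 0,1,1,1,1 for degrees 0…4.
(1 + y^3 + y^6) has coefficients 1,0,0,1,0 for degrees 0…4.
[y^4] = 1·1 + 1·0 + 1·0 + 1·1 = 2.

2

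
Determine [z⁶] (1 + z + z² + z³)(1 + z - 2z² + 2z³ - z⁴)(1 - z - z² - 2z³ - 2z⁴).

(1 + z + z² + z³) has coefficients 1,1,1,1 for degrees 0…3.
(1 + z - 2z² + 2z³ - z⁴) has coefficients 1,1,-2,2,-1,0,0 for degrees 0…6.
Finally multiplying by (1 - z - z² - 2z³ - 2z⁴), the product of all factors after the first has coefficients 1,0,-4,1,-5,1,1 for degrees 0…6.
[z⁶] = 1·1 + 1·1 + 1·(-5) + 1·1 = -2.

-2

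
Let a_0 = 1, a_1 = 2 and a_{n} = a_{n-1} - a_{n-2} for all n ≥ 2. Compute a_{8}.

1

The ordinary generating function has denominator 1 - q + q^2.
Iterating the recurrence: a_0,…,a_{8} = 1, 2, 1, -1, -2, -1, 1, 2, 1.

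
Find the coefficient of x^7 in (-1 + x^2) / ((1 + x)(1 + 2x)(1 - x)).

128

Partial fractions give a closed form: a_n = (-1)·(-2)^n.
At n = 7: a_7 = 128.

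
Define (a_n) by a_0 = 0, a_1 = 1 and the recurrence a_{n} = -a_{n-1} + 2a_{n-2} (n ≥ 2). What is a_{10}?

The ordinary generating function has denominator 1 + z - 2z^2.
Iterating the recurrence: a_0,…,a_{10} = 0, 1, -1, 3, -5, 11, -21, 43, -85, 171, -341.

-341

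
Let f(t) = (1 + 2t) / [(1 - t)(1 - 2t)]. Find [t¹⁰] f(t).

4093

Partial fractions give a closed form: a_n = (-3)·1^n + (4)·2^n.
At n = 10: a_10 = 4093.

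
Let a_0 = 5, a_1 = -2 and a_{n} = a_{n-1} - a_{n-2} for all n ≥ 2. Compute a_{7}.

The ordinary generating function has denominator 1 - z + z^2.
Iterating the recurrence: a_0,…,a_{7} = 5, -2, -7, -5, 2, 7, 5, -2.

-2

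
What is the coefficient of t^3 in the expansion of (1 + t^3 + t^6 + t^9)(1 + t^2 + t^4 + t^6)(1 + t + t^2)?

(1 + t^3 + t^6 + t^9) has coefficients 1,0,0,1 for degrees 0…3.
(1 + t^2 + t^4 + t^6) has coefficients 1,0,1,0 for degrees 0…3.
Finally multiplying by (1 + t + t^2), the product of all factors after the first has coefficients 1,1,2,1 for degrees 0…3.
[t^3] = 1·1 + 1·1 = 2.

2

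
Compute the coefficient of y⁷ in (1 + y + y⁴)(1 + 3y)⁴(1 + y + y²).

255

(1 + y + y⁴) has coefficients 1,1,0,0,1 for degrees 0…4.
(1 + 3y)⁴ has coefficients 1,12,54,108,81,0,0,0 for degrees 0…7.
Finally multiplying by (1 + y + y²), the product of all factors after the first has coefficients 1,13,67,174,243,189,81,0 for degrees 0…7.
[y⁷] = 1·0 + 1·81 + 1·174 = 255.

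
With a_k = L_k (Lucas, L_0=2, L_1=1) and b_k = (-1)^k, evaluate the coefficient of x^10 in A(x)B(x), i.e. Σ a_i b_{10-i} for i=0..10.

This is [x^10] in the product of the two ordinary generating functions.
Σ = 2·1 + 1·(-1) + 3·1 + 4·(-1) + 7·1 + 11·(-1) + 18·1 + 29·(-1) + 47·1 + 76·(-1) + 123·1 = 79.

79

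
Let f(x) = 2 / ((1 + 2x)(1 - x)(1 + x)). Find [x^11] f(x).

Partial fractions give a closed form: a_n = (8/3)·(-2)^n + (1/3)·1^n + (-1)·(-1)^n.
At n = 11: a_11 = -5460.

-5460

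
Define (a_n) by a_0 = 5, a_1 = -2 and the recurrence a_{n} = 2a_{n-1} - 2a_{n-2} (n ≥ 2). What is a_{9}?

The ordinary generating function has denominator 1 - 2x + 2x^2.
Iterating the recurrence: a_0,…,a_{9} = 5, -2, -14, -24, -20, 8, 56, 96, 80, -32.

-32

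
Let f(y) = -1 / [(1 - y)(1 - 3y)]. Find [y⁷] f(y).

Partial fractions give a closed form: a_n = (1/2)·1^n + (-3/2)·3^n.
At n = 7: a_7 = -3280.

-3280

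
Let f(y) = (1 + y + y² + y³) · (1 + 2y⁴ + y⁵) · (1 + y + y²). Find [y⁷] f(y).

9

(1 + y + y² + y³) has coefficients 1,1,1,1 for degrees 0…3.
(1 + 2y⁴ + y⁵) has coefficients 1,0,0,0,2,1,0,0 for degrees 0…7.
Finally multiplying by (1 + y + y²), the product of all factors after the first has coefficients 1,1,1,0,2,3,3,1 for degrees 0…7.
[y⁷] = 1·1 + 1·3 + 1·3 + 1·2 = 9.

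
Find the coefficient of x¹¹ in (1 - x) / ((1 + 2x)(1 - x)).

Partial fractions give a closed form: a_n = (1)·(-2)^n.
At n = 11: a_11 = -2048.

-2048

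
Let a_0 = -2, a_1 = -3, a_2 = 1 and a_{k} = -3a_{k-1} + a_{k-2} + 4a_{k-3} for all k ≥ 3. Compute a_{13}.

The ordinary generating function has denominator 1 + 3z - z^2 - 4z^3.
Iterating the recurrence: a_0,…,a_{13} = -2, -3, 1, -14, 31, -103, 284, -831, 2365, -6790, 19411, -55563, 158940, -454739.

-454739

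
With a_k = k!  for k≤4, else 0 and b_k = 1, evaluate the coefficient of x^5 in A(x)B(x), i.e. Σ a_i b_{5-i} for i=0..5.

34

The convolution is the t^5 coefficient of A(t)B(t).
Σ = 1·1 + 1·1 + 2·1 + 6·1 + 24·1 + 0·1 = 34.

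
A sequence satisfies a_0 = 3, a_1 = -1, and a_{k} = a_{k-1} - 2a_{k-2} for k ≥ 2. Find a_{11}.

The ordinary generating function has denominator 1 - x + 2x^2.
Iterating the recurrence: a_0,…,a_{11} = 3, -1, -7, -5, 9, 19, 1, -37, -39, 35, 113, 43.

43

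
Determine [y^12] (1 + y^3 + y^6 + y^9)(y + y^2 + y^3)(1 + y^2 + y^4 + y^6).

(1 + y^3 + y^6 + y^9) has coefficients 1,0,0,1,0,0,1,0,0,1 for degrees 0…9.
(y + y^2 + y^3) has coefficients 0,1,1,1,0,0,0,0,0,0,0,0,0 for degrees 0…12.
Finally multiplying by (1 + y^2 + y^4 + y^6), the product of all factors after the first has coefficients 0,1,1,2,1,2,1,2,1,1,0,0,0 for degrees 0…12.
[y^12] = 1·0 + 1·1 + 1·1 + 1·2 = 4.

4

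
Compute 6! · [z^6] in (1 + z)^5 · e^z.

The EGF product rule gives c_6 = Σ_{k_1+k_2=6} C(6; k_1,k_2) · ∏ g_i(k_i), where (1+z)^5 gives the falling factorial (5)_k; e^z gives (1)^k.
g_1(k) for k = 0…6: 1, 5, 20, 60, 120, 120, 0.
g_2(k) for k = 0…6: 1, 1, 1, 1, 1, 1, 1.
c_6 = Σ_k C(6,k)·g_1(k)·g_2(6−k) = 1·1·1 + 6·5·1 + 15·20·1 + 20·60·1 + 15·120·1 + 6·120·1 = 1 + 30 + 300 + 1200 + 1800 + 720 = 4051.

4051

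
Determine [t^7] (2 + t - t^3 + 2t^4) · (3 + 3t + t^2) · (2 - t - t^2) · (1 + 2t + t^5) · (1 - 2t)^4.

1028

(2 + t - t^3 + 2t^4) has coefficients 2,1,0,-1,2 for degrees 0…4.
(3 + 3t + t^2) has coefficients 3,3,1,0,0,0,0,0 for degrees 0…7.
Multiplying by (2 - t - t^2) gives running coefficients 6,3,-4,-4,-1,0,0,0 for degrees 0…7.
Multiplying by (1 + 2t + t^5) gives running coefficients 6,15,2,-12,-9,4,3,-4 for degrees 0…7.
Finally multiplying by (1 - 2t)^4, the product of all factors after the first has coefficients 6,-33,26,140,-249,-36,171,164 for degrees 0…7.
[t^7] = 2·164 + 1·171 − 1·(-249) + 2·140 = 1028.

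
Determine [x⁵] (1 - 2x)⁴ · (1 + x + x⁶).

16

(1 - 2x)⁴ has coefficients 1,-8,24,-32,16 for degrees 0…4.
(1 + x + x⁶) has coefficients 1,1,0,0,0,0 for degrees 0…5.
[x⁵] = 1·0 − 8·0 + 24·0 − 32·0 + 16·1 = 16.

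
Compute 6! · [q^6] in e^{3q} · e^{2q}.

The EGF product rule gives c_6 = Σ_{k_1+k_2=6} C(6; k_1,k_2) · ∏ g_i(k_i), where e^{3q} gives (3)^k; e^{2q} gives (2)^k.
g_1(k) for k = 0…6: 1, 3, 9, 27, 81, 243, 729.
g_2(k) for k = 0…6: 1, 2, 4, 8, 16, 32, 64.
c_6 = Σ_k C(6,k)·g_1(k)·g_2(6−k) = 1·1·64 + 6·3·32 + 15·9·16 + 20·27·8 + 15·81·4 + 6·243·2 + 1·729·1 = 64 + 576 + 2160 + 4320 + 4860 + 2916 + 729 = 15625.

15625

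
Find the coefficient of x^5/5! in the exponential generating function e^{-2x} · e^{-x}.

-243

The EGF product rule gives c_5 = Σ_{k_1+k_2=5} C(5; k_1,k_2) · ∏ g_i(k_i), where e^{-2x} gives (-2)^k; e^{-x} gives (-1)^k.
g_1(k) for k = 0…5: 1, -2, 4, -8, 16, -32.
g_2(k) for k = 0…5: 1, -1, 1, -1, 1, -1.
c_5 = Σ_k C(5,k)·g_1(k)·g_2(5−k) = 1·1·(-1) + 5·(-2)·1 + 10·4·(-1) + 10·(-8)·1 + 5·16·(-1) + 1·(-32)·1 = −1 − 10 − 40 − 80 − 80 − 32 = -243.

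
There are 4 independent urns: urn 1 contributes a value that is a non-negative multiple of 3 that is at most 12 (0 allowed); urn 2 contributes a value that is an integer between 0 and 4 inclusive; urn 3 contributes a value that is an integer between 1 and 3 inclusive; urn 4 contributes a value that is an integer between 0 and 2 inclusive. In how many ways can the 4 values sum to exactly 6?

The generating function for the choices is (1 + t^3 + t^6 + t^9 + t^12)·(1 + t + t^2 + t^3 + t^4)·(t + t^2 + t^3)·(1 + t + t^2); the count is [t^6].
(1 + t^3 + t^6 + t^9 + t^12) has coefficients 1,0,0,1,0,0,1 for degrees 0…6.
(1 + t + t^2 + t^3 + t^4) has coefficients 1,1,1,1,1,0,0 for degrees 0…6.
Multiplying by (t + t^2 + t^3) gives running coefficients 0,1,2,3,3,3,2 for degrees 0…6.
Finally multiplying by (1 + t + t^2), the product of all factors after the first has coefficients 0,1,3,6,8,9,8 for degrees 0…6.
[t^6] = 1·8 + 1·6 + 1·0 = 14.

14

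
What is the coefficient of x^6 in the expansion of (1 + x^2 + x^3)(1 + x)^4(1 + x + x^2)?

26

(1 + x^2 + x^3) has coefficients 1,0,1,1 for degrees 0…3.
(1 + x)^4 has coefficients 1,4,6,4,1,0,0 for degrees 0…6.
Finally multiplying by (1 + x + x^2), the product of all factors after the first has coefficients 1,5,11,14,11,5,1 for degrees 0…6.
[x^6] = 1·1 + 1·11 + 1·14 = 26.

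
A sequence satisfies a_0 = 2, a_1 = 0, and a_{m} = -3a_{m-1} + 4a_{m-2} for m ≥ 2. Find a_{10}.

419432

The ordinary generating function has denominator 1 + 3x - 4x^2.
Iterating the recurrence: a_0,…,a_{10} = 2, 0, 8, -24, 104, -408, 1640, -6552, 26216, -104856, 419432.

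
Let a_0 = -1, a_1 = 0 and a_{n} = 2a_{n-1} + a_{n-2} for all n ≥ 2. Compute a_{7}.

The ordinary generating function has denominator 1 - 2y - y^2.
Iterating the recurrence: a_0,…,a_{7} = -1, 0, -1, -2, -5, -12, -29, -70.

-70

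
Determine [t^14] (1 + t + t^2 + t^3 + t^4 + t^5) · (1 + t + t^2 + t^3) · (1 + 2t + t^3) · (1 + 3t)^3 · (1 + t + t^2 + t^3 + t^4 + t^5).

(1 + t + t^2 + t^3 + t^4 + t^5) has coefficients 1,1,1,1,1,1 for degrees 0…5.
(1 + t + t^2 + t^3) has coefficients 1,1,1,1,0,0,0,0,0,0,0,0,0,0,0 for degrees 0…14.
Multiplying by (1 + 2t + t^3) gives running coefficients 1,3,3,4,3,1,1,0,0,0,0,0,0,0,0 for degrees 0…14.
Multiplying by (1 + 3t)^3 gives running coefficients 1,12,57,139,201,217,199,117,54,27,0,0,0,0,0 for degrees 0…14.
Finally multiplying by (1 + t + t^2 + t^3 + t^4 + t^5), the product of all factors after the first has coefficients 1,13,70,209,410,627,825,930,927,815,614,397,198,81,27 for degrees 0…14.
[t^14] = 1·27 + 1·81 + 1·198 + 1·397 + 1·614 + 1·815 = 2132.

2132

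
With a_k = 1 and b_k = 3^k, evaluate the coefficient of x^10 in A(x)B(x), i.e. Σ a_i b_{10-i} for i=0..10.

88573

This is [x^10] in the product of the two ordinary generating functions.
Σ = 1·59049 + 1·19683 + 1·6561 + 1·2187 + 1·729 + 1·243 + 1·81 + 1·27 + 1·9 + 1·3 + 1·1 = 88573.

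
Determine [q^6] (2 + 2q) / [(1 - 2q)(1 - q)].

380

Partial fractions give a closed form: a_n = (6)·2^n + (-4)·1^n.
At n = 6: a_6 = 380.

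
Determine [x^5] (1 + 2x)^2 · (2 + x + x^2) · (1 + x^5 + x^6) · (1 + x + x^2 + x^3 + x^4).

36

(1 + 2x)^2 has coefficients 1,4,4 for degrees 0…2.
(2 + x + x^2) has coefficients 2,1,1,0,0,0 for degrees 0…5.
Multiplying by (1 + x^5 + x^6) gives running coefficients 2,1,1,0,0,2 for degrees 0…5.
Finally multiplying by (1 + x + x^2 + x^3 + x^4), the product of all factors after the first has coefficients 2,3,4,4,4,4 for degrees 0…5.
[x^5] = 1·4 + 4·4 + 4·4 = 36.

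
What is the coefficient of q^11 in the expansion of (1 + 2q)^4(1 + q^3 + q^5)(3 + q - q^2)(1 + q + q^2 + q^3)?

(1 + 2q)^4 has coefficients 1,8,24,32,16 for degrees 0…4.
(1 + q^3 + q^5) has coefficients 1,0,0,1,0,1,0,0,0,0,0,0 for degrees 0…11.
Multiplying by (3 + q - q^2) gives running coefficients 3,1,-1,3,1,2,1,-1,0,0,0,0 for degrees 0…11.
Finally multiplying by (1 + q + q^2 + q^3), the product of all factors after the first has coefficients 3,4,3,6,4,5,7,3,2,0,-1,0 for degrees 0…11.
[q^11] = 1·0 + 8·(-1) + 24·0 + 32·2 + 16·3 = 104.

104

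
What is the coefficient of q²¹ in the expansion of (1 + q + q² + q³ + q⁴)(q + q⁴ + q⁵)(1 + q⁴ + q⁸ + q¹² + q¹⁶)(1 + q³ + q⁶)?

(1 + q + q² + q³ + q⁴) has coefficients 1,1,1,1,1 for degrees 0…4.
(q + q⁴ + q⁵) has coefficients 0,1,0,0,1,1,0,0,0,0,0,0,0,0,0,0,0,0,0,0,0,0 for degrees 0…21.
Multiplying by (1 + q⁴ + q⁸ + q¹² + q¹⁶) gives running coefficients 0,1,0,0,1,2,0,0,1,2,0,0,1,2,0,0,1,2,0,0,1,1 for degrees 0…21.
Finally multiplying by (1 + q³ + q⁶), the product of all factors after the first has coefficients 0,1,0,0,2,2,0,2,3,2,1,3,3,2,1,3,3,2,1,3,3,1 for degrees 0…21.
[q²¹] = 1·1 + 1·3 + 1·3 + 1·1 + 1·2 = 10.

10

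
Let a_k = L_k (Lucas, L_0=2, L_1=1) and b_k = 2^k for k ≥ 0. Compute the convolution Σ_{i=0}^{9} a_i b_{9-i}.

2750

This is [x^9] in the product of the two ordinary generating functions.
Σ = 2·512 + 1·256 + 3·128 + 4·64 + 7·32 + 11·16 + 18·8 + 29·4 + 47·2 + 76·1 = 2750.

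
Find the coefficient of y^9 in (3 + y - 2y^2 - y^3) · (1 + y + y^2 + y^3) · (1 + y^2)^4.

-10

(3 + y - 2y^2 - y^3) has coefficients 3,1,-2,-1 for degrees 0…3.
(1 + y + y^2 + y^3) has coefficients 1,1,1,1,0,0,0,0,0,0 for degrees 0…9.
Finally multiplying by (1 + y^2)^4, the product of all factors after the first has coefficients 1,1,5,5,10,10,10,10,5,5 for degrees 0…9.
[y^9] = 3·5 + 1·5 − 2·10 − 1·10 = -10.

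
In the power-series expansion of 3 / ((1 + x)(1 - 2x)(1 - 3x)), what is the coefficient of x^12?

Partial fractions give a closed form: a_n = (1/4)·(-1)^n + (-4)·2^n + (27/4)·3^n.
At n = 12: a_12 = 3570843.

3570843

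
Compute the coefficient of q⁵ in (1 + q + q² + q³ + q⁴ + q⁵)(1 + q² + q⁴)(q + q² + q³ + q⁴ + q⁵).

9

(1 + q + q² + q³ + q⁴ + q⁵) has coefficients 1,1,1,1,1,1 for degrees 0…5.
(1 + q² + q⁴) has coefficients 1,0,1,0,1,0 for degrees 0…5.
Finally multiplying by (q + q² + q³ + q⁴ + q⁵), the product of all factors after the first has coefficients 0,1,1,2,2,3 for degrees 0…5.
[q⁵] = 1·3 + 1·2 + 1·2 + 1·1 + 1·1 + 1·0 = 9.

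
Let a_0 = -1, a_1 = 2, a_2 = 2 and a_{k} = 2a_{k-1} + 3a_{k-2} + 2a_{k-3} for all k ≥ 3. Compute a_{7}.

The ordinary generating function has denominator 1 - 2t - 3t^2 - 2t^3.
Iterating the recurrence: a_0,…,a_{7} = -1, 2, 2, 8, 26, 80, 254, 800.

800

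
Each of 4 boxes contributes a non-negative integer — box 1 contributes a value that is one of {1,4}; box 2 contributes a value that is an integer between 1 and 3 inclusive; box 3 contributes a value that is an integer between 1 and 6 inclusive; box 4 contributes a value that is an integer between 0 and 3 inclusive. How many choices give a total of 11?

The generating function for the choices is (x + x^4)·(x + x^2 + x^3)·(x + x^2 + x^3 + x^4 + x^5 + x^6)·(1 + x + x^2 + x^3); the count is [x^11].
(x + x^4) has coefficients 0,1,0,0,1 for degrees 0…4.
(x + x^2 + x^3) has coefficients 0,1,1,1,0,0,0,0,0,0,0,0 for degrees 0…11.
Multiplying by (x + x^2 + x^3 + x^4 + x^5 + x^6) gives running coefficients 0,0,1,2,3,3,3,3,2,1,0,0 for degrees 0…11.
Finally multiplying by (1 + x + x^2 + x^3), the product of all factors after the first has coefficients 0,0,1,3,6,9,11,12,11,9,6,3 for degrees 0…11.
[x^11] = 1·6 + 1·12 = 18.

18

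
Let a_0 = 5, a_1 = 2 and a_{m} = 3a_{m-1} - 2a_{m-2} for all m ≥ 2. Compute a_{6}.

-184

The ordinary generating function has denominator 1 - 3y + 2y^2.
Iterating the recurrence: a_0,…,a_{6} = 5, 2, -4, -16, -40, -88, -184.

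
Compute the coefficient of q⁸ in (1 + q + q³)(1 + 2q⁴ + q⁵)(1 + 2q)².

13

(1 + q + q³) has coefficients 1,1,0,1 for degrees 0…3.
(1 + 2q⁴ + q⁵) has coefficients 1,0,0,0,2,1,0,0,0 for degrees 0…8.
Finally multiplying by (1 + 2q)², the product of all factors after the first has coefficients 1,4,4,0,2,9,12,4,0 for degrees 0…8.
[q⁸] = 1·0 + 1·4 + 1·9 = 13.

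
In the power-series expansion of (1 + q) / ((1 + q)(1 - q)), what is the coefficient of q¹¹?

The denominator gives the recurrence a_n = a_(n−2) for n ≥ 3; the numerator fixes a_0 = 1, a_1 = 1, a_2 = 1.
Iterating: 1, 1, 1, 1, 1, 1, 1, 1, 1, 1, 1, 1, so a_11 = 1.

1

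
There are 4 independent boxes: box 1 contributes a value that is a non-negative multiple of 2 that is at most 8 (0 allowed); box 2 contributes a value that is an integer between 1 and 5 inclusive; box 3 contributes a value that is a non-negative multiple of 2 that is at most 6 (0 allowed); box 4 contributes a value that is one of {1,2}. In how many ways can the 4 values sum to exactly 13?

18

The generating function for the choices is (1 + x^2 + x^4 + x^6 + x^8)·(x + x^2 + x^3 + x^4 + x^5)·(1 + x^2 + x^4 + x^6)·(x + x^2); the count is [x^13].
(1 + x^2 + x^4 + x^6 + x^8) has coefficients 1,0,1,0,1,0,1,0,1 for degrees 0…8.
(x + x^2 + x^3 + x^4 + x^5) has coefficients 0,1,1,1,1,1,0,0,0,0,0,0,0,0 for degrees 0…13.
Multiplying by (1 + x^2 + x^4 + x^6) gives running coefficients 0,1,1,2,2,3,2,3,2,2,1,1,0,0 for degrees 0…13.
Finally multiplying by (x + x^2), the product of all factors after the first has coefficients 0,0,1,2,3,4,5,5,5,5,4,3,2,1 for degrees 0…13.
[x^13] = 1·1 + 1·3 + 1·5 + 1·5 + 1·4 = 18.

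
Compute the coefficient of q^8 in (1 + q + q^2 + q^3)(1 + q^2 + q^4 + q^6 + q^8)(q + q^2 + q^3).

6

(1 + q + q^2 + q^3) has coefficients 1,1,1,1 for degrees 0…3.
(1 + q^2 + q^4 + q^6 + q^8) has coefficients 1,0,1,0,1,0,1,0,1 for degrees 0…8.
Finally multiplying by (q + q^2 + q^3), the product of all factors after the first has coefficients 0,1,1,2,1,2,1,2,1 for degrees 0…8.
[q^8] = 1·1 + 1·2 + 1·1 + 1·2 = 6.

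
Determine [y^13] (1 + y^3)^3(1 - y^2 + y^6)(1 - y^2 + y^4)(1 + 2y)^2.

(1 + y^3)^3 has coefficients 1,0,0,3,0,0,3,0,0,1 for degrees 0…9.
(1 - y^2 + y^6) has coefficients 1,0,-1,0,0,0,1,0,0,0,0,0,0,0 for degrees 0…13.
Multiplying by (1 - y^2 + y^4) gives running coefficients 1,0,-2,0,2,0,0,0,-1,0,1,0,0,0 for degrees 0…13.
Finally multiplying by (1 + 2y)^2, the product of all factors after the first has coefficients 1,4,2,-8,-6,8,8,0,-1,-4,-3,4,4,0 for degrees 0…13.
[y^13] = 1·0 + 3·(-3) + 3·0 + 1·(-6) = -15.

-15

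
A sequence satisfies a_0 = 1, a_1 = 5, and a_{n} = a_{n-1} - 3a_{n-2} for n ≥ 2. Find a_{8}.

The ordinary generating function has denominator 1 - x + 3x^2.
Iterating the recurrence: a_0,…,a_{8} = 1, 5, 2, -13, -19, 20, 77, 17, -214.

-214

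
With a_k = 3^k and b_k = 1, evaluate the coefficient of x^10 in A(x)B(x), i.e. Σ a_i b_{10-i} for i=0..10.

88573

The convolution is the x^10 coefficient of A(x)B(x).
Σ = 1·1 + 3·1 + 9·1 + 27·1 + 81·1 + 243·1 + 729·1 + 2187·1 + 6561·1 + 19683·1 + 59049·1 = 88573.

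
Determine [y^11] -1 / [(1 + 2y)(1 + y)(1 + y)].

The denominator gives the recurrence a_n = −4a_(n−1) − 5a_(n−2) − 2a_(n−3) for n ≥ 3; the numerator fixes a_0 = -1, a_1 = 4, a_2 = -11.
Iterating: -1, 4, -11, 26, -57, 120, -247, 502, -1013, 2036, -4083, 8178, so a_11 = 8178.

8178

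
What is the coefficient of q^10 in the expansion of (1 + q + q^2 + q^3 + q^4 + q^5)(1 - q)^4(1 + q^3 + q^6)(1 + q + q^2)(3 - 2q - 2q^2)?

10

(1 + q + q^2 + q^3 + q^4 + q^5) has coefficients 1,1,1,1,1,1 for degrees 0…5.
(1 - q)^4 has coefficients 1,-4,6,-4,1,0,0,0,0,0,0 for degrees 0…10.
Multiplying by (1 + q^3 + q^6) gives running coefficients 1,-4,6,-3,-3,6,-3,-3,6,-4,1 for degrees 0…10.
Multiplying by (1 + q + q^2) gives running coefficients 1,-3,3,-1,0,0,0,0,0,-1,3 for degrees 0…10.
Finally multiplying by (3 - 2q - 2q^2), the product of all factors after the first has coefficients 3,-11,13,-3,-4,2,0,0,0,-3,11 for degrees 0…10.
[q^10] = 1·11 + 1·(-3) + 1·0 + 1·0 + 1·0 + 1·2 = 10.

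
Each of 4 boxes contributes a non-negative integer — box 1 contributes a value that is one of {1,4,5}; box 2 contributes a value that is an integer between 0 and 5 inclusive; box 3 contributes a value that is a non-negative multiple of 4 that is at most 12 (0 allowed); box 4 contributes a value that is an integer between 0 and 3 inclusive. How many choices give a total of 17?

17

The generating function for the choices is (t + t⁴ + t⁵)·(1 + t + t² + t³ + t⁴ + t⁵)·(1 + t⁴ + t⁸ + t¹²)·(1 + t + t² + t³); the count is [t¹⁷].
(t + t⁴ + t⁵) has coefficients 0,1,0,0,1,1 for degrees 0…5.
(1 + t + t² + t³ + t⁴ + t⁵) has coefficients 1,1,1,1,1,1,0,0,0,0,0,0,0,0,0,0,0,0 for degrees 0…17.
Multiplying by (1 + t⁴ + t⁸ + t¹²) gives running coefficients 1,1,1,1,2,2,1,1,2,2,1,1,2,2,1,1,1,1 for degrees 0…17.
Finally multiplying by (1 + t + t² + t³), the product of all factors after the first has coefficients 1,2,3,4,5,6,6,6,6,6,6,6,6,6,6,6,5,4 for degrees 0…17.
[t¹⁷] = 1·5 + 1·6 + 1·6 = 17.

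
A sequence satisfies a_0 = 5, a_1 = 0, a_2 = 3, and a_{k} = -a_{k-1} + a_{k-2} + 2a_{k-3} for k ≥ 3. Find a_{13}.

-8

The ordinary generating function has denominator 1 + x - x^2 - 2x^3.
Iterating the recurrence: a_0,…,a_{13} = 5, 0, 3, 7, -4, 17, -7, 16, 11, -9, 52, -39, 73, -8.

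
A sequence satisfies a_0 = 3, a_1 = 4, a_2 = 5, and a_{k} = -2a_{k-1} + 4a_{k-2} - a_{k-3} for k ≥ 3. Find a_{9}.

-2097

The ordinary generating function has denominator 1 + 2x - 4x^2 + x^3.
Iterating the recurrence: a_0,…,a_{9} = 3, 4, 5, 3, 10, -13, 63, -188, 641, -2097.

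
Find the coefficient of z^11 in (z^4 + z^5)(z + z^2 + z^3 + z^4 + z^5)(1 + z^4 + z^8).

2

(z^4 + z^5) has coefficients 0,0,0,0,1,1 for degrees 0…5.
(z + z^2 + z^3 + z^4 + z^5) has coefficients 0,1,1,1,1,1,0,0,0,0,0,0 for degrees 0…11.
Finally multiplying by (1 + z^4 + z^8), the product of all factors after the first has coefficients 0,1,1,1,1,2,1,1,1,2,1,1 for degrees 0…11.
[z^11] = 1·1 + 1·1 = 2.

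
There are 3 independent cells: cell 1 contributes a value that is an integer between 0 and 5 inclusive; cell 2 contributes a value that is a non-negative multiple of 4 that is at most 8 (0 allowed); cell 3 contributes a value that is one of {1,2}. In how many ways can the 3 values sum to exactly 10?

4

The generating function for the choices is (1 + y + y^2 + y^3 + y^4 + y^5)·(1 + y^4 + y^8)·(y + y^2); the count is [y^10].
(1 + y + y^2 + y^3 + y^4 + y^5) has coefficients 1,1,1,1,1,1 for degrees 0…5.
(1 + y^4 + y^8) has coefficients 1,0,0,0,1,0,0,0,1,0,0 for degrees 0…10.
Finally multiplying by (y + y^2), the product of all factors after the first has coefficients 0,1,1,0,0,1,1,0,0,1,1 for degrees 0…10.
[y^10] = 1·1 + 1·1 + 1·0 + 1·0 + 1·1 + 1·1 = 4.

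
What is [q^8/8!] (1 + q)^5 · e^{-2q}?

4096

The EGF product rule gives c_8 = Σ_{k_1+k_2=8} C(8; k_1,k_2) · ∏ g_i(k_i), where (1+q)^5 gives the falling factorial (5)_k; e^{-2q} gives (-2)^k.
g_1(k) for k = 0…8: 1, 5, 20, 60, 120, 120, 0, 0, 0.
g_2(k) for k = 0…8: 1, -2, 4, -8, 16, -32, 64, -128, 256.
c_8 = Σ_k C(8,k)·g_1(k)·g_2(8−k) = 1·1·256 + 8·5·(-128) + 28·20·64 + 56·60·(-32) + 70·120·16 + 56·120·(-8) = 256 − 5120 + 35840 − 107520 + 134400 − 53760 = 4096.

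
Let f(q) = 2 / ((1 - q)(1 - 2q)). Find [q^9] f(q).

2046

The denominator gives the recurrence a_n = 3a_(n−1) − 2a_(n−2) for n ≥ 2; the numerator fixes a_0 = 2, a_1 = 6.
Iterating: 2, 6, 14, 30, 62, 126, 254, 510, 1022, 2046, so a_9 = 2046.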